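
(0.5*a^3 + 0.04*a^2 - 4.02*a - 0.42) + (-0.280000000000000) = 0.5*a^3 + 0.04*a^2 - 4.02*a - 0.7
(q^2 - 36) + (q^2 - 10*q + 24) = 2*q^2 - 10*q - 12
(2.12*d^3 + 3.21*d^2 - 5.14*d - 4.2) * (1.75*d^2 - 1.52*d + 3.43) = 3.71*d^5 + 2.3951*d^4 - 6.6026*d^3 + 11.4731*d^2 - 11.2462*d - 14.406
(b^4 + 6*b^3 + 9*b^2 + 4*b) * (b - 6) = b^5 - 27*b^3 - 50*b^2 - 24*b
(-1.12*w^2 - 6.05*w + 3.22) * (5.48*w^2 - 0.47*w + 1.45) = -6.1376*w^4 - 32.6276*w^3 + 18.8651*w^2 - 10.2859*w + 4.669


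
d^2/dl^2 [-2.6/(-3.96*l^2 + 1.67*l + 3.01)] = (81.54432*l^2 - 34.38864*l - 2.6*(7.92*l - 1.67)*(15.84*l - 3.34) - 61.98192)/(-3.96*l^2 + 1.67*l + 3.01)^3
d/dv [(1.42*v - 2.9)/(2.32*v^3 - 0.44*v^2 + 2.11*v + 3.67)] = (-6.5888*v^3 + 20.8088*v^2 - 2.552*v + 11.3304)/(5.3824*v^6 - 2.0416*v^5 + 9.984*v^4 + 15.172*v^3 + 1.2225*v^2 + 15.4874*v + 13.4689)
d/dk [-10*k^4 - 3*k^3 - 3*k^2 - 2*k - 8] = -40*k^3 - 9*k^2 - 6*k - 2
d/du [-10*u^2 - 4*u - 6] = -20*u - 4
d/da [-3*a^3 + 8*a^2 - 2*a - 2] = -9*a^2 + 16*a - 2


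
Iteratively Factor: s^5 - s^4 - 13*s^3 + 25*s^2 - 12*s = (s - 1)*(s^4 - 13*s^2 + 12*s) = (s - 1)^2*(s^3 + s^2 - 12*s) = (s - 3)*(s - 1)^2*(s^2 + 4*s) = s*(s - 3)*(s - 1)^2*(s + 4)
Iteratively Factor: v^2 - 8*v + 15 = (v - 3)*(v - 5)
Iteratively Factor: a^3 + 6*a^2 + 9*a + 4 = (a + 1)*(a^2 + 5*a + 4) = (a + 1)*(a + 4)*(a + 1)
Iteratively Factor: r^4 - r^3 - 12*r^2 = (r)*(r^3 - r^2 - 12*r) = r*(r - 4)*(r^2 + 3*r) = r^2*(r - 4)*(r + 3)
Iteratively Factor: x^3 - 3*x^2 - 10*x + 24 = (x - 2)*(x^2 - x - 12) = (x - 4)*(x - 2)*(x + 3)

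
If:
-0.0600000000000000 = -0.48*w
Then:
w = 0.12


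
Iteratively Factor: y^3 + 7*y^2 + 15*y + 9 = (y + 3)*(y^2 + 4*y + 3) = (y + 3)^2*(y + 1)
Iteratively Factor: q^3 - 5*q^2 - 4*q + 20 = (q - 2)*(q^2 - 3*q - 10) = (q - 5)*(q - 2)*(q + 2)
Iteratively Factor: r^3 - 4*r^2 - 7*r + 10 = (r + 2)*(r^2 - 6*r + 5) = (r - 1)*(r + 2)*(r - 5)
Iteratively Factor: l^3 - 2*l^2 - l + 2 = (l + 1)*(l^2 - 3*l + 2) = (l - 1)*(l + 1)*(l - 2)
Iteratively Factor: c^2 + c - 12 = (c - 3)*(c + 4)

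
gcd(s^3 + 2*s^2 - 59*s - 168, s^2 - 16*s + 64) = s - 8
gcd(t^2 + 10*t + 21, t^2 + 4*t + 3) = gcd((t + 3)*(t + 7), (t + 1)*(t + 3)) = t + 3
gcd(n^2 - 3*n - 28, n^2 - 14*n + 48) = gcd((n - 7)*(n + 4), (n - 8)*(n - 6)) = 1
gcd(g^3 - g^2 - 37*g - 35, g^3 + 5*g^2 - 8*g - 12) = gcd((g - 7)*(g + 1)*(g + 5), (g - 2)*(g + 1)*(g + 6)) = g + 1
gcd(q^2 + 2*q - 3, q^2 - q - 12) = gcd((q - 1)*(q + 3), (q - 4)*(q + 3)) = q + 3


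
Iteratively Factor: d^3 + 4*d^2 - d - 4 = (d + 1)*(d^2 + 3*d - 4) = (d - 1)*(d + 1)*(d + 4)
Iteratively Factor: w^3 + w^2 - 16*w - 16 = (w - 4)*(w^2 + 5*w + 4) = (w - 4)*(w + 1)*(w + 4)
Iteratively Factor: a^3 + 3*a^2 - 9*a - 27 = (a + 3)*(a^2 - 9) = (a + 3)^2*(a - 3)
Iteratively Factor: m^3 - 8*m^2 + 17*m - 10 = (m - 1)*(m^2 - 7*m + 10) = (m - 5)*(m - 1)*(m - 2)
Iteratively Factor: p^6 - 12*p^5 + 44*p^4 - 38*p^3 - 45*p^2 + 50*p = (p - 1)*(p^5 - 11*p^4 + 33*p^3 - 5*p^2 - 50*p) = (p - 5)*(p - 1)*(p^4 - 6*p^3 + 3*p^2 + 10*p) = (p - 5)*(p - 1)*(p + 1)*(p^3 - 7*p^2 + 10*p) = p*(p - 5)*(p - 1)*(p + 1)*(p^2 - 7*p + 10) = p*(p - 5)*(p - 2)*(p - 1)*(p + 1)*(p - 5)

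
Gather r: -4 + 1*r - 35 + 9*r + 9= 10*r - 30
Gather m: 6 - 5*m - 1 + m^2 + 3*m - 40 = m^2 - 2*m - 35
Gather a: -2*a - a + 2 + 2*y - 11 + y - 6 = -3*a + 3*y - 15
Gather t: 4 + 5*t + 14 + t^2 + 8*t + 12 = t^2 + 13*t + 30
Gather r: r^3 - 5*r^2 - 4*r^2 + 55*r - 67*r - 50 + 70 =r^3 - 9*r^2 - 12*r + 20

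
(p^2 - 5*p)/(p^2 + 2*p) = (p - 5)/(p + 2)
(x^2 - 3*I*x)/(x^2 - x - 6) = x*(-x + 3*I)/(-x^2 + x + 6)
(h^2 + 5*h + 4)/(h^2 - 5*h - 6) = (h + 4)/(h - 6)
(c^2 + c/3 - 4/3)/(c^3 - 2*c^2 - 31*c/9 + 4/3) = 3*(c - 1)/(3*c^2 - 10*c + 3)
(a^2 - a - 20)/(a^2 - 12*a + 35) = (a + 4)/(a - 7)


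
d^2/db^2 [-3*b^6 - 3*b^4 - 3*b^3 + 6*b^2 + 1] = -90*b^4 - 36*b^2 - 18*b + 12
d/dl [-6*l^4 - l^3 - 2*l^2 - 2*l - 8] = -24*l^3 - 3*l^2 - 4*l - 2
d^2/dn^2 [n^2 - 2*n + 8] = 2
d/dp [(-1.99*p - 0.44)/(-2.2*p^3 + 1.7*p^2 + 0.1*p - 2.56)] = (-8.756*p^3 + 0.479*p^2 + 1.496*p + 5.1384)/(4.84*p^6 - 7.48*p^5 + 2.45*p^4 + 11.604*p^3 - 8.694*p^2 - 0.512*p + 6.5536)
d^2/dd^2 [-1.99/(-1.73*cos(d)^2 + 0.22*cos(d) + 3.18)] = (23.823484*(1 - cos(d)^2)^2 - 2.272182*cos(d)^3 + 55.799202*cos(d)^2 + 3.15216*cos(d) - 45.911688)/(-1.73*cos(d)^2 + 0.22*cos(d) + 3.18)^3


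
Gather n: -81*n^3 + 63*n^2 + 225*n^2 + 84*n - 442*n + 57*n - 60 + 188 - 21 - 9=-81*n^3 + 288*n^2 - 301*n + 98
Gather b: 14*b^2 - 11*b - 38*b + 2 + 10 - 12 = 14*b^2 - 49*b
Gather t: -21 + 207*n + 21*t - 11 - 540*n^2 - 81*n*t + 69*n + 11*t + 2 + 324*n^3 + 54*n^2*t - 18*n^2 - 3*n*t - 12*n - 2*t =324*n^3 - 558*n^2 + 264*n + t*(54*n^2 - 84*n + 30) - 30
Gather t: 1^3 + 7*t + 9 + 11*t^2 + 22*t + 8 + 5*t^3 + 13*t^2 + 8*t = 5*t^3 + 24*t^2 + 37*t + 18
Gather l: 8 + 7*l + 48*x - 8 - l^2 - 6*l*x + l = -l^2 + l*(8 - 6*x) + 48*x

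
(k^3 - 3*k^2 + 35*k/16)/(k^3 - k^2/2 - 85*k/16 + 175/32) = 2*k/(2*k + 5)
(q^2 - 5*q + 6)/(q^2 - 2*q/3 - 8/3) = 3*(q - 3)/(3*q + 4)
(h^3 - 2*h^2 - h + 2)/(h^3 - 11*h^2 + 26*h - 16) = (h + 1)/(h - 8)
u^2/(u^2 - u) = u/(u - 1)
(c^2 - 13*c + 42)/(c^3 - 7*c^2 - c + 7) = (c - 6)/(c^2 - 1)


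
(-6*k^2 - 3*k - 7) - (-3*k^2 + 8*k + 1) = -3*k^2 - 11*k - 8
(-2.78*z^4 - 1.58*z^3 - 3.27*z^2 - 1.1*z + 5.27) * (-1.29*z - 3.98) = 3.5862*z^5 + 13.1026*z^4 + 10.5067*z^3 + 14.4336*z^2 - 2.4203*z - 20.9746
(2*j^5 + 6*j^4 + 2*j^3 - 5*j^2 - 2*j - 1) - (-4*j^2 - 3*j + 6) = 2*j^5 + 6*j^4 + 2*j^3 - j^2 + j - 7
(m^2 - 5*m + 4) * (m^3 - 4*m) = m^5 - 5*m^4 + 20*m^2 - 16*m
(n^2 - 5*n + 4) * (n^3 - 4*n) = n^5 - 5*n^4 + 20*n^2 - 16*n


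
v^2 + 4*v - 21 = (v - 3)*(v + 7)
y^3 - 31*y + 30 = (y - 5)*(y - 1)*(y + 6)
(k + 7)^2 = k^2 + 14*k + 49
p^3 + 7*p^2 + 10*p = p*(p + 2)*(p + 5)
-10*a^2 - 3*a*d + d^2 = (-5*a + d)*(2*a + d)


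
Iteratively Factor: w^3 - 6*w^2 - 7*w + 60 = (w - 4)*(w^2 - 2*w - 15) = (w - 4)*(w + 3)*(w - 5)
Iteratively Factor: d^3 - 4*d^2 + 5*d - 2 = (d - 1)*(d^2 - 3*d + 2) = (d - 1)^2*(d - 2)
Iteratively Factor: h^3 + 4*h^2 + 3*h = (h + 3)*(h^2 + h) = (h + 1)*(h + 3)*(h)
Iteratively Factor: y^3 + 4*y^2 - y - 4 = (y + 4)*(y^2 - 1) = (y + 1)*(y + 4)*(y - 1)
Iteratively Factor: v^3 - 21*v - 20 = (v + 1)*(v^2 - v - 20) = (v + 1)*(v + 4)*(v - 5)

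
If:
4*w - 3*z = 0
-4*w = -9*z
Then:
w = 0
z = 0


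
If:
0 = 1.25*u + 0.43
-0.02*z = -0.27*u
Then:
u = -0.34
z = -4.64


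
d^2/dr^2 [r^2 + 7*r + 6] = 2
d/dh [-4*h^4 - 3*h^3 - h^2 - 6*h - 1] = -16*h^3 - 9*h^2 - 2*h - 6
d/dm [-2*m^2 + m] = 1 - 4*m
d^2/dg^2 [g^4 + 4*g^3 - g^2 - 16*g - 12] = 12*g^2 + 24*g - 2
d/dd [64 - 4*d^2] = -8*d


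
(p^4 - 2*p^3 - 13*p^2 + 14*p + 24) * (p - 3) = p^5 - 5*p^4 - 7*p^3 + 53*p^2 - 18*p - 72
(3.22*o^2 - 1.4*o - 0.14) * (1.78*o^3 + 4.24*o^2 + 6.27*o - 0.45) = 5.7316*o^5 + 11.1608*o^4 + 14.0042*o^3 - 10.8206*o^2 - 0.2478*o + 0.063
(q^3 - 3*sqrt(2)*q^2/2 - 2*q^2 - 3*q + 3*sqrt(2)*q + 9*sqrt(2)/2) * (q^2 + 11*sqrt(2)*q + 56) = q^5 - 2*q^4 + 19*sqrt(2)*q^4/2 - 19*sqrt(2)*q^3 + 20*q^3 - 225*sqrt(2)*q^2/2 - 46*q^2 - 69*q + 168*sqrt(2)*q + 252*sqrt(2)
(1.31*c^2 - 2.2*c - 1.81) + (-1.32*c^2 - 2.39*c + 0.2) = -0.01*c^2 - 4.59*c - 1.61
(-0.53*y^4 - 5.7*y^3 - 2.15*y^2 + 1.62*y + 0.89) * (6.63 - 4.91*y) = 2.6023*y^5 + 24.4731*y^4 - 27.2345*y^3 - 22.2087*y^2 + 6.3707*y + 5.9007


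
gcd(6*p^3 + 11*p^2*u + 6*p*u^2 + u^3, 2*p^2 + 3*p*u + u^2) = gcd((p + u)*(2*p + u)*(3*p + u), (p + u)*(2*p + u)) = 2*p^2 + 3*p*u + u^2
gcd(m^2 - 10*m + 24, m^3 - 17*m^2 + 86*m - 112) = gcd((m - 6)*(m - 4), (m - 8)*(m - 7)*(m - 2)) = 1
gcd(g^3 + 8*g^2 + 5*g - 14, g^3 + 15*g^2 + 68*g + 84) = g^2 + 9*g + 14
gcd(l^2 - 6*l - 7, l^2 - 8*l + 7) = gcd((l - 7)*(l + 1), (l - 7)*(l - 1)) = l - 7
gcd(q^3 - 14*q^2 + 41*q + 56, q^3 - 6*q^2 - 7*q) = q^2 - 6*q - 7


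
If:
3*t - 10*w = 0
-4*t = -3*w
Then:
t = 0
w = 0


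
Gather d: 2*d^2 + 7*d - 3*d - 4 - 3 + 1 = 2*d^2 + 4*d - 6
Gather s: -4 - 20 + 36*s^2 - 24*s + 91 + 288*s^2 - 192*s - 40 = 324*s^2 - 216*s + 27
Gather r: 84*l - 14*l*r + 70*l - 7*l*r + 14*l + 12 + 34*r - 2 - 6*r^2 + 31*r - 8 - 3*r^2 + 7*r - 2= 168*l - 9*r^2 + r*(72 - 21*l)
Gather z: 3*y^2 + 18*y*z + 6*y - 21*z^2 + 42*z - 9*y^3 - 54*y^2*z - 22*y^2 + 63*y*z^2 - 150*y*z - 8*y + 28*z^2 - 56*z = -9*y^3 - 19*y^2 - 2*y + z^2*(63*y + 7) + z*(-54*y^2 - 132*y - 14)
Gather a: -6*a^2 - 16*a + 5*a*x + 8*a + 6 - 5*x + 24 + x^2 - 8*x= -6*a^2 + a*(5*x - 8) + x^2 - 13*x + 30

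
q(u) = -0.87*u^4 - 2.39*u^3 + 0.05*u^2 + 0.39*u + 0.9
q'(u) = -3.48*u^3 - 7.17*u^2 + 0.1*u + 0.39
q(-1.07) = 2.33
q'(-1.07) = -3.66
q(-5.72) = -483.74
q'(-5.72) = 416.51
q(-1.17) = 2.71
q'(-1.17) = -3.97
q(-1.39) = 3.63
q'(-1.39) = -4.26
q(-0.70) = 1.26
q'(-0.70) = -2.00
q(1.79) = -20.88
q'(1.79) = -42.36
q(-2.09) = 5.52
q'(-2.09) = 0.63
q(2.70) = -90.96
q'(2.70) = -120.11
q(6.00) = -1638.72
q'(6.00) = -1008.81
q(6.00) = -1638.72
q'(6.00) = -1008.81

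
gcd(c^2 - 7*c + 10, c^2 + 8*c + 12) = 1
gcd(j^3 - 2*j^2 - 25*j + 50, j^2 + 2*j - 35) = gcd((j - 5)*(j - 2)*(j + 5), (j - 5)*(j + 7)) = j - 5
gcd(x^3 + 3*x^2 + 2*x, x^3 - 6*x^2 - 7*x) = x^2 + x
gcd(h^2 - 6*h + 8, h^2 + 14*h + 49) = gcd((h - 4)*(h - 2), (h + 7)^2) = 1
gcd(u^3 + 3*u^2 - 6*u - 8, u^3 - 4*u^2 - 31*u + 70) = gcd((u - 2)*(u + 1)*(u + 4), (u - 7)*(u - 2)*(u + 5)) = u - 2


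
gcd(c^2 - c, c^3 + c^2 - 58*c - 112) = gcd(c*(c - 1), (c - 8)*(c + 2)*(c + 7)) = 1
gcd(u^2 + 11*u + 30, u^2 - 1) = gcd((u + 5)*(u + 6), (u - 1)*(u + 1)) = 1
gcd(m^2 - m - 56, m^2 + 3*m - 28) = m + 7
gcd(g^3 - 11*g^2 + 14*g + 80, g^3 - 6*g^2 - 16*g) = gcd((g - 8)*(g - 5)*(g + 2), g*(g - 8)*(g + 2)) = g^2 - 6*g - 16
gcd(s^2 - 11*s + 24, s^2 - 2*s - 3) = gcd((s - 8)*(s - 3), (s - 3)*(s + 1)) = s - 3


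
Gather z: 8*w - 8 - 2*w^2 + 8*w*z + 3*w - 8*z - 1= -2*w^2 + 11*w + z*(8*w - 8) - 9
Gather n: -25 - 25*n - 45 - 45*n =-70*n - 70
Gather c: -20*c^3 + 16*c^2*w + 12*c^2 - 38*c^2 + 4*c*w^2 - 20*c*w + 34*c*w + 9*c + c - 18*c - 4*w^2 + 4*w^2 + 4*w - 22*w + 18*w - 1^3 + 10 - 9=-20*c^3 + c^2*(16*w - 26) + c*(4*w^2 + 14*w - 8)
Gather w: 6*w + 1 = 6*w + 1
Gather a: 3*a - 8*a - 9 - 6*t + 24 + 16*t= -5*a + 10*t + 15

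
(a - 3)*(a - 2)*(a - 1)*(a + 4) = a^4 - 2*a^3 - 13*a^2 + 38*a - 24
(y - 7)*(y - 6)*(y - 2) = y^3 - 15*y^2 + 68*y - 84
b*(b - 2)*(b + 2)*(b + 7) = b^4 + 7*b^3 - 4*b^2 - 28*b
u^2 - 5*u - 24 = (u - 8)*(u + 3)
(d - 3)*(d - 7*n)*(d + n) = d^3 - 6*d^2*n - 3*d^2 - 7*d*n^2 + 18*d*n + 21*n^2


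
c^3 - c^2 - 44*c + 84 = (c - 6)*(c - 2)*(c + 7)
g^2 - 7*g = g*(g - 7)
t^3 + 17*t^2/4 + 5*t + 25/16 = (t + 1/2)*(t + 5/4)*(t + 5/2)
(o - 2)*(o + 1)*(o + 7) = o^3 + 6*o^2 - 9*o - 14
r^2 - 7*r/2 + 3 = (r - 2)*(r - 3/2)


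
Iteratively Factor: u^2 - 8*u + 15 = (u - 5)*(u - 3)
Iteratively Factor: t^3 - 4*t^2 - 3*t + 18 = (t + 2)*(t^2 - 6*t + 9) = (t - 3)*(t + 2)*(t - 3)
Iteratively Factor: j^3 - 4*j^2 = (j)*(j^2 - 4*j) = j*(j - 4)*(j)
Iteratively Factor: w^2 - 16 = (w + 4)*(w - 4)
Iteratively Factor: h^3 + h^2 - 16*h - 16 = (h - 4)*(h^2 + 5*h + 4) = (h - 4)*(h + 1)*(h + 4)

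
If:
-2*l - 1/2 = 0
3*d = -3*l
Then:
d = 1/4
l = -1/4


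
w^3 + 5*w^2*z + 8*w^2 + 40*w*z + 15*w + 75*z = (w + 3)*(w + 5)*(w + 5*z)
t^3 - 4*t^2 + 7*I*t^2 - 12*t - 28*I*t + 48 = (t - 4)*(t + 3*I)*(t + 4*I)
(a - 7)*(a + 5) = a^2 - 2*a - 35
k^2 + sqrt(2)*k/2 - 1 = (k - sqrt(2)/2)*(k + sqrt(2))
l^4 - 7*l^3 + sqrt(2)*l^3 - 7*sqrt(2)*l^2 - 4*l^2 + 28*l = l*(l - 7)*(l - sqrt(2))*(l + 2*sqrt(2))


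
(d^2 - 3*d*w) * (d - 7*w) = d^3 - 10*d^2*w + 21*d*w^2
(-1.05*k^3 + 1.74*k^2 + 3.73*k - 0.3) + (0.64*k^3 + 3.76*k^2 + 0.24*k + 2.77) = -0.41*k^3 + 5.5*k^2 + 3.97*k + 2.47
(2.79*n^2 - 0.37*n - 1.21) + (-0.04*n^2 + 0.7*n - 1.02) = 2.75*n^2 + 0.33*n - 2.23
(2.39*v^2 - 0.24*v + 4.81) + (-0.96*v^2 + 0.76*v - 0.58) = 1.43*v^2 + 0.52*v + 4.23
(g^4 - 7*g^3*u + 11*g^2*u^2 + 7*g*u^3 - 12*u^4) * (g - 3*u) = g^5 - 10*g^4*u + 32*g^3*u^2 - 26*g^2*u^3 - 33*g*u^4 + 36*u^5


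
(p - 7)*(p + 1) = p^2 - 6*p - 7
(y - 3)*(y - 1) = y^2 - 4*y + 3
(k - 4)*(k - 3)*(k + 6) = k^3 - k^2 - 30*k + 72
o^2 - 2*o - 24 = (o - 6)*(o + 4)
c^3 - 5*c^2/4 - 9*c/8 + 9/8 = (c - 3/2)*(c - 3/4)*(c + 1)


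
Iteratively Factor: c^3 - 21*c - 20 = (c + 4)*(c^2 - 4*c - 5) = (c + 1)*(c + 4)*(c - 5)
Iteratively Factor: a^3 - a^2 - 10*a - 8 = (a - 4)*(a^2 + 3*a + 2) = (a - 4)*(a + 2)*(a + 1)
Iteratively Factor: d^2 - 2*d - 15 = (d - 5)*(d + 3)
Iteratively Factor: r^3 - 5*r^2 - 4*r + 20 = (r - 5)*(r^2 - 4) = (r - 5)*(r + 2)*(r - 2)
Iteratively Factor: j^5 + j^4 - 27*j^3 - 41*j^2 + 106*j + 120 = (j + 3)*(j^4 - 2*j^3 - 21*j^2 + 22*j + 40) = (j - 5)*(j + 3)*(j^3 + 3*j^2 - 6*j - 8) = (j - 5)*(j + 1)*(j + 3)*(j^2 + 2*j - 8) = (j - 5)*(j - 2)*(j + 1)*(j + 3)*(j + 4)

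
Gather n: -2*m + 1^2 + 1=2 - 2*m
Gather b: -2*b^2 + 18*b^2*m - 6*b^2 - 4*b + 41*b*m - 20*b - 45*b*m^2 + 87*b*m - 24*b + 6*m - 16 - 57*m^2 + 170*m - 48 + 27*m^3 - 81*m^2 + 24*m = b^2*(18*m - 8) + b*(-45*m^2 + 128*m - 48) + 27*m^3 - 138*m^2 + 200*m - 64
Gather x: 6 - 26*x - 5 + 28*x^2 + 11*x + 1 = 28*x^2 - 15*x + 2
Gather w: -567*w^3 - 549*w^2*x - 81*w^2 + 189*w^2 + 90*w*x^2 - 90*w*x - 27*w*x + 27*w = -567*w^3 + w^2*(108 - 549*x) + w*(90*x^2 - 117*x + 27)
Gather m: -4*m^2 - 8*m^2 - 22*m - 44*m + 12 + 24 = -12*m^2 - 66*m + 36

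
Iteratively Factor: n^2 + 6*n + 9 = (n + 3)*(n + 3)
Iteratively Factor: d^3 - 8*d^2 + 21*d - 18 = (d - 3)*(d^2 - 5*d + 6) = (d - 3)^2*(d - 2)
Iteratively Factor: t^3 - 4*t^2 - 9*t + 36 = (t + 3)*(t^2 - 7*t + 12) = (t - 3)*(t + 3)*(t - 4)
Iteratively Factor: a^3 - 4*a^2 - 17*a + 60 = (a - 3)*(a^2 - a - 20) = (a - 3)*(a + 4)*(a - 5)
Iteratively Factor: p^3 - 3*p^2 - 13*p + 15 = (p + 3)*(p^2 - 6*p + 5) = (p - 1)*(p + 3)*(p - 5)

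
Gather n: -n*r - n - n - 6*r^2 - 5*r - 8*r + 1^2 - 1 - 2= n*(-r - 2) - 6*r^2 - 13*r - 2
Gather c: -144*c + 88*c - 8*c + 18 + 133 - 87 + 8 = 72 - 64*c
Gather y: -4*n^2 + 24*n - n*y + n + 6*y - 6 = -4*n^2 + 25*n + y*(6 - n) - 6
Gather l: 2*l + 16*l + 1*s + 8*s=18*l + 9*s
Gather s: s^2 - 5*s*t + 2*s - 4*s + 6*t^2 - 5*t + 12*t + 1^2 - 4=s^2 + s*(-5*t - 2) + 6*t^2 + 7*t - 3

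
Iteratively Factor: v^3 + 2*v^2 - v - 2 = (v + 1)*(v^2 + v - 2) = (v - 1)*(v + 1)*(v + 2)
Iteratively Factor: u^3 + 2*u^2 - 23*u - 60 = (u - 5)*(u^2 + 7*u + 12) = (u - 5)*(u + 3)*(u + 4)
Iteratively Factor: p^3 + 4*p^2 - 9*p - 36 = (p - 3)*(p^2 + 7*p + 12) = (p - 3)*(p + 4)*(p + 3)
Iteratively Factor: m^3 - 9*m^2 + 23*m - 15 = (m - 1)*(m^2 - 8*m + 15) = (m - 3)*(m - 1)*(m - 5)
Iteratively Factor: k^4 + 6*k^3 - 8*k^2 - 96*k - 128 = (k + 4)*(k^3 + 2*k^2 - 16*k - 32) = (k + 2)*(k + 4)*(k^2 - 16) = (k + 2)*(k + 4)^2*(k - 4)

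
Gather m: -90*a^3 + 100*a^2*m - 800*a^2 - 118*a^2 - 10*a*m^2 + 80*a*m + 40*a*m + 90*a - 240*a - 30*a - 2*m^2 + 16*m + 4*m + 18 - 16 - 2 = -90*a^3 - 918*a^2 - 180*a + m^2*(-10*a - 2) + m*(100*a^2 + 120*a + 20)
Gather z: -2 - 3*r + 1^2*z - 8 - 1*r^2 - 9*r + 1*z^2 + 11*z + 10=-r^2 - 12*r + z^2 + 12*z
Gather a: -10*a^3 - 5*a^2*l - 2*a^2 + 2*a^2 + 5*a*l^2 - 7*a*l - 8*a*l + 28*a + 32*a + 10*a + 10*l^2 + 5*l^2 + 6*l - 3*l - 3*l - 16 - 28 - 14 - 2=-10*a^3 - 5*a^2*l + a*(5*l^2 - 15*l + 70) + 15*l^2 - 60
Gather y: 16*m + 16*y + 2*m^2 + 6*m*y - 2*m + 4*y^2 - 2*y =2*m^2 + 14*m + 4*y^2 + y*(6*m + 14)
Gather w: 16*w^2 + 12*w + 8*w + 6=16*w^2 + 20*w + 6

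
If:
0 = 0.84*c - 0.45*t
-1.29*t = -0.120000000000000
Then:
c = 0.05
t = 0.09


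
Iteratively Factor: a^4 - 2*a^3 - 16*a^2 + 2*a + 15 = (a + 1)*(a^3 - 3*a^2 - 13*a + 15) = (a - 1)*(a + 1)*(a^2 - 2*a - 15) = (a - 5)*(a - 1)*(a + 1)*(a + 3)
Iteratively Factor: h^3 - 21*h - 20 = (h + 4)*(h^2 - 4*h - 5) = (h - 5)*(h + 4)*(h + 1)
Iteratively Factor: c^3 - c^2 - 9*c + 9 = (c + 3)*(c^2 - 4*c + 3) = (c - 1)*(c + 3)*(c - 3)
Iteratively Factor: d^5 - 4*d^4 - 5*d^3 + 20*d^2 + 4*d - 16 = (d - 2)*(d^4 - 2*d^3 - 9*d^2 + 2*d + 8) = (d - 4)*(d - 2)*(d^3 + 2*d^2 - d - 2) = (d - 4)*(d - 2)*(d + 2)*(d^2 - 1) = (d - 4)*(d - 2)*(d - 1)*(d + 2)*(d + 1)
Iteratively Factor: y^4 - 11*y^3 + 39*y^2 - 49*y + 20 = (y - 5)*(y^3 - 6*y^2 + 9*y - 4) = (y - 5)*(y - 4)*(y^2 - 2*y + 1) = (y - 5)*(y - 4)*(y - 1)*(y - 1)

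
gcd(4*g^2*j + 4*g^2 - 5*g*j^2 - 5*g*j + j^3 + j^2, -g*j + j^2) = g - j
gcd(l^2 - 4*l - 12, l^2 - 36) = l - 6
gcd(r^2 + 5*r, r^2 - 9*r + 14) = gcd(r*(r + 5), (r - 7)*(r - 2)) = 1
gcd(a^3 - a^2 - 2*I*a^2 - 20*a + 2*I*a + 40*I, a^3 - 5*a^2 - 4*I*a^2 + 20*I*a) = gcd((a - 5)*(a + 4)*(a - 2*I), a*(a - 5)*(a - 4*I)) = a - 5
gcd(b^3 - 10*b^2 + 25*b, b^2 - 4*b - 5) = b - 5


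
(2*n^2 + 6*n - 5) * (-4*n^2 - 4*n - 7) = -8*n^4 - 32*n^3 - 18*n^2 - 22*n + 35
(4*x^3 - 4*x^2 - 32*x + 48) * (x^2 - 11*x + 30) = 4*x^5 - 48*x^4 + 132*x^3 + 280*x^2 - 1488*x + 1440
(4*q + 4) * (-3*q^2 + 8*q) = -12*q^3 + 20*q^2 + 32*q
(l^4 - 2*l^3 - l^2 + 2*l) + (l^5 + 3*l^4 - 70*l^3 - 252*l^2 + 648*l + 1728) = l^5 + 4*l^4 - 72*l^3 - 253*l^2 + 650*l + 1728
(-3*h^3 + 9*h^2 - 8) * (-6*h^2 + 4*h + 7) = 18*h^5 - 66*h^4 + 15*h^3 + 111*h^2 - 32*h - 56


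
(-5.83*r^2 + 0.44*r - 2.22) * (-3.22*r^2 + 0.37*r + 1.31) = 18.7726*r^4 - 3.5739*r^3 - 0.326099999999999*r^2 - 0.245*r - 2.9082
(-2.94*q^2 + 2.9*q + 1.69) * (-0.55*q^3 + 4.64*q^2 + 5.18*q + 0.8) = 1.617*q^5 - 15.2366*q^4 - 2.7027*q^3 + 20.5116*q^2 + 11.0742*q + 1.352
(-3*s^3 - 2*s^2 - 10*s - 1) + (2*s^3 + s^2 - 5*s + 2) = -s^3 - s^2 - 15*s + 1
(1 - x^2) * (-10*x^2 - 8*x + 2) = 10*x^4 + 8*x^3 - 12*x^2 - 8*x + 2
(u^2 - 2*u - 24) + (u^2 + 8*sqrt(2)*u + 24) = 2*u^2 - 2*u + 8*sqrt(2)*u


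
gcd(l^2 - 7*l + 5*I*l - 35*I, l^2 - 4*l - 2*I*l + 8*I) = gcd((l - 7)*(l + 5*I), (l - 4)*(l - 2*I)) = 1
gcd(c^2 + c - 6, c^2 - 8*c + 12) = c - 2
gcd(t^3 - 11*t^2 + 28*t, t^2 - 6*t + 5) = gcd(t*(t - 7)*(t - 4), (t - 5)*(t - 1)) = 1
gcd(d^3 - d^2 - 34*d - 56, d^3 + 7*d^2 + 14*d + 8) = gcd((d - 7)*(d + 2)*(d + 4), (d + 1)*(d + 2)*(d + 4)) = d^2 + 6*d + 8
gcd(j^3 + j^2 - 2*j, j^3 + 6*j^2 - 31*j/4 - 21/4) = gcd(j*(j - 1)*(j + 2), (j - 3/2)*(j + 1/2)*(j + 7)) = 1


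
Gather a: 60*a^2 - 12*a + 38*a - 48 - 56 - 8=60*a^2 + 26*a - 112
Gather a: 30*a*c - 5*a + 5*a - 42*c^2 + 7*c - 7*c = 30*a*c - 42*c^2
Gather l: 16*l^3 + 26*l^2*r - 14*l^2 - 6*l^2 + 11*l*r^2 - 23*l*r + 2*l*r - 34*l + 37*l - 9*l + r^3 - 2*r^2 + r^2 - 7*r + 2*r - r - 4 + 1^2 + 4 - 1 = 16*l^3 + l^2*(26*r - 20) + l*(11*r^2 - 21*r - 6) + r^3 - r^2 - 6*r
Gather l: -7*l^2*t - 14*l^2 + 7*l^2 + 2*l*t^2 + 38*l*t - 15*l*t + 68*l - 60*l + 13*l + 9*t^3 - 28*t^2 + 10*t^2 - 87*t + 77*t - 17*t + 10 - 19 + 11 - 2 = l^2*(-7*t - 7) + l*(2*t^2 + 23*t + 21) + 9*t^3 - 18*t^2 - 27*t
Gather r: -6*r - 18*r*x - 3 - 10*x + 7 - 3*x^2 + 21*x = r*(-18*x - 6) - 3*x^2 + 11*x + 4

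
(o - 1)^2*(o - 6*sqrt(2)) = o^3 - 6*sqrt(2)*o^2 - 2*o^2 + o + 12*sqrt(2)*o - 6*sqrt(2)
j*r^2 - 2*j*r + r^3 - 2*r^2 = r*(j + r)*(r - 2)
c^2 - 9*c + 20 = (c - 5)*(c - 4)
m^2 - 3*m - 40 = (m - 8)*(m + 5)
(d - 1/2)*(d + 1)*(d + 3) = d^3 + 7*d^2/2 + d - 3/2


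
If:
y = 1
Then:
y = 1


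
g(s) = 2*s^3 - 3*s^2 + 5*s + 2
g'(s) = 6*s^2 - 6*s + 5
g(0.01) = 2.05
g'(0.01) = 4.94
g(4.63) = 159.34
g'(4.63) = 105.84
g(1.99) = 15.83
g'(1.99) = 16.82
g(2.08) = 17.42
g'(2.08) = 18.48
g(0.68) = 4.64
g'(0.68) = 3.69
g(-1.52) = -19.55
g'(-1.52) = 27.98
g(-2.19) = -44.35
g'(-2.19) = 46.92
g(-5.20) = -386.34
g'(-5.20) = 198.44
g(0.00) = 2.00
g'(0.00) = 5.00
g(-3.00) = -94.00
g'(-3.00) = 77.00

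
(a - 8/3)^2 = a^2 - 16*a/3 + 64/9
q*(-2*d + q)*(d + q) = -2*d^2*q - d*q^2 + q^3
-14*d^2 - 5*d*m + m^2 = (-7*d + m)*(2*d + m)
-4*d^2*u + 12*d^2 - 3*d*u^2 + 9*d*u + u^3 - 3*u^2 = (-4*d + u)*(d + u)*(u - 3)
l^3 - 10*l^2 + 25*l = l*(l - 5)^2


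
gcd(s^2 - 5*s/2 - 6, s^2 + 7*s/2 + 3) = s + 3/2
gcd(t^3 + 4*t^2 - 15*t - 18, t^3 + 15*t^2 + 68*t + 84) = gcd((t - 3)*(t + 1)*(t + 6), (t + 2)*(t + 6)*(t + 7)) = t + 6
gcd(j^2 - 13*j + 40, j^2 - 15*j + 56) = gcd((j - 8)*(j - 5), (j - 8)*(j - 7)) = j - 8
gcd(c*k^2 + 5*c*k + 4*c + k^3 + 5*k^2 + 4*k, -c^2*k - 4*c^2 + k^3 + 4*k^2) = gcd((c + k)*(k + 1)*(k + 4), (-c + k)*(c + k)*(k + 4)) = c*k + 4*c + k^2 + 4*k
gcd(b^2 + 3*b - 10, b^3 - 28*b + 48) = b - 2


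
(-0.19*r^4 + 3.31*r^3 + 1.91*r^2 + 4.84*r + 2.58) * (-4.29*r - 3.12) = 0.8151*r^5 - 13.6071*r^4 - 18.5211*r^3 - 26.7228*r^2 - 26.169*r - 8.0496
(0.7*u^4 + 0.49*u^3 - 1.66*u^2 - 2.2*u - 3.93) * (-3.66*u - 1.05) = -2.562*u^5 - 2.5284*u^4 + 5.5611*u^3 + 9.795*u^2 + 16.6938*u + 4.1265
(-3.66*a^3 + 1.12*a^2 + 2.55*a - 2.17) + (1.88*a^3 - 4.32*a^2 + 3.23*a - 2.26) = -1.78*a^3 - 3.2*a^2 + 5.78*a - 4.43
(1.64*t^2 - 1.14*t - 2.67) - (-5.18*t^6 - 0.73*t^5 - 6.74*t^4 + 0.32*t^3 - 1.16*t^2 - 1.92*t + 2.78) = 5.18*t^6 + 0.73*t^5 + 6.74*t^4 - 0.32*t^3 + 2.8*t^2 + 0.78*t - 5.45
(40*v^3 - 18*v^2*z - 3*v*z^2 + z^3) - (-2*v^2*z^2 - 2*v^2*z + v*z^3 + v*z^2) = 40*v^3 + 2*v^2*z^2 - 16*v^2*z - v*z^3 - 4*v*z^2 + z^3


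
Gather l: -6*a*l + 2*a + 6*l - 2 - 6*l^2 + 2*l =2*a - 6*l^2 + l*(8 - 6*a) - 2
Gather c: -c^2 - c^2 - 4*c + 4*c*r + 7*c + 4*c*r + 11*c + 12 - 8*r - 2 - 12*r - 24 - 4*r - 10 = -2*c^2 + c*(8*r + 14) - 24*r - 24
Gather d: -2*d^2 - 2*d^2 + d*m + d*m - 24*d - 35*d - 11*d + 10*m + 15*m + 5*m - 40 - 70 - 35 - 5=-4*d^2 + d*(2*m - 70) + 30*m - 150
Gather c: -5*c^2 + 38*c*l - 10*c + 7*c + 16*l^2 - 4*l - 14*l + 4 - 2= -5*c^2 + c*(38*l - 3) + 16*l^2 - 18*l + 2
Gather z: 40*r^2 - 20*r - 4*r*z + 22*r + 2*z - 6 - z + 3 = 40*r^2 + 2*r + z*(1 - 4*r) - 3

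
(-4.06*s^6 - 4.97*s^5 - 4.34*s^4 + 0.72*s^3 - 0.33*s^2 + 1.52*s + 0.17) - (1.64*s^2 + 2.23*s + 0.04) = -4.06*s^6 - 4.97*s^5 - 4.34*s^4 + 0.72*s^3 - 1.97*s^2 - 0.71*s + 0.13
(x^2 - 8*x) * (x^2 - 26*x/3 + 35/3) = x^4 - 50*x^3/3 + 81*x^2 - 280*x/3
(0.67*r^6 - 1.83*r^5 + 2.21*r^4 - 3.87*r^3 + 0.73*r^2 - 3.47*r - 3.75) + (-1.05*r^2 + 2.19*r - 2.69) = 0.67*r^6 - 1.83*r^5 + 2.21*r^4 - 3.87*r^3 - 0.32*r^2 - 1.28*r - 6.44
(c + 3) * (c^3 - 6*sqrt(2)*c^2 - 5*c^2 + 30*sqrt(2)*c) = c^4 - 6*sqrt(2)*c^3 - 2*c^3 - 15*c^2 + 12*sqrt(2)*c^2 + 90*sqrt(2)*c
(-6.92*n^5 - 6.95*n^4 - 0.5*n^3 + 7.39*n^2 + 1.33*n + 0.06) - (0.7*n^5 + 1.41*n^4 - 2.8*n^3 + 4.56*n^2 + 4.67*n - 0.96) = -7.62*n^5 - 8.36*n^4 + 2.3*n^3 + 2.83*n^2 - 3.34*n + 1.02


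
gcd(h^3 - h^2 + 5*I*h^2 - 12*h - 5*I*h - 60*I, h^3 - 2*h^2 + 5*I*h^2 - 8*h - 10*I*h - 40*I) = h^2 + h*(-4 + 5*I) - 20*I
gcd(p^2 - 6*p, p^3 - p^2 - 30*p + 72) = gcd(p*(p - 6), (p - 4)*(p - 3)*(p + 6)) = 1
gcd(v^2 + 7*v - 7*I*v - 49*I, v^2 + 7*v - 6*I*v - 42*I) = v + 7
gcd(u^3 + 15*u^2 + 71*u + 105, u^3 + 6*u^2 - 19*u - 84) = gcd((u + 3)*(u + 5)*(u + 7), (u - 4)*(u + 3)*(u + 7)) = u^2 + 10*u + 21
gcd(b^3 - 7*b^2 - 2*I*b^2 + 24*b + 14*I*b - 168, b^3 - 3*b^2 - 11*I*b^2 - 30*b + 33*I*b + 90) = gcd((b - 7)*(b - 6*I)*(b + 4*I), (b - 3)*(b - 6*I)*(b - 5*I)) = b - 6*I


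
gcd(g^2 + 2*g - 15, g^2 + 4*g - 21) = g - 3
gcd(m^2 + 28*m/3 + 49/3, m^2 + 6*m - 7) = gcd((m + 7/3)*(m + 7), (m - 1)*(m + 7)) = m + 7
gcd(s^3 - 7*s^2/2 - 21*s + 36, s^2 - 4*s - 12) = s - 6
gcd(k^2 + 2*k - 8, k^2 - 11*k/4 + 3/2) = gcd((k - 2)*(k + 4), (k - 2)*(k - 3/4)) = k - 2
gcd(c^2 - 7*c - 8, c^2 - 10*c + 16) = c - 8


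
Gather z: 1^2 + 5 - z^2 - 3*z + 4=-z^2 - 3*z + 10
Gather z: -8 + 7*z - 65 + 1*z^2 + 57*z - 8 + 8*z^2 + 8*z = 9*z^2 + 72*z - 81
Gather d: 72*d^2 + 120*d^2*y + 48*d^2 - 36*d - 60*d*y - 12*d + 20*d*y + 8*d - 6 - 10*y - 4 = d^2*(120*y + 120) + d*(-40*y - 40) - 10*y - 10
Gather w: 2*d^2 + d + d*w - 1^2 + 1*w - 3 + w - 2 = 2*d^2 + d + w*(d + 2) - 6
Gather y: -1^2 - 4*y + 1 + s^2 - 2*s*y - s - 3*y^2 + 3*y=s^2 - s - 3*y^2 + y*(-2*s - 1)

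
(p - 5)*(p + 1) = p^2 - 4*p - 5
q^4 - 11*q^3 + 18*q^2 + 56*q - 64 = (q - 8)*(q - 4)*(q - 1)*(q + 2)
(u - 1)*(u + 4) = u^2 + 3*u - 4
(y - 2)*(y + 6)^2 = y^3 + 10*y^2 + 12*y - 72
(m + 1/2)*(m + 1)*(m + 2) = m^3 + 7*m^2/2 + 7*m/2 + 1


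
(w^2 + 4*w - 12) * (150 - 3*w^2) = -3*w^4 - 12*w^3 + 186*w^2 + 600*w - 1800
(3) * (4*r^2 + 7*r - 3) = 12*r^2 + 21*r - 9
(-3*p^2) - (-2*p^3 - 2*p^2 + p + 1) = 2*p^3 - p^2 - p - 1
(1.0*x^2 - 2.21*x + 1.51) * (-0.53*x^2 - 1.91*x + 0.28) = -0.53*x^4 - 0.7387*x^3 + 3.7008*x^2 - 3.5029*x + 0.4228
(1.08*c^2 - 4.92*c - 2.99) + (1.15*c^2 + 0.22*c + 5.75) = 2.23*c^2 - 4.7*c + 2.76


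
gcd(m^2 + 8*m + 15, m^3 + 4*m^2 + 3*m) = m + 3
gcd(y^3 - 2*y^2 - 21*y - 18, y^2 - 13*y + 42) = y - 6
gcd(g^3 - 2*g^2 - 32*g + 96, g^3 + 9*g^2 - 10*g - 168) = g^2 + 2*g - 24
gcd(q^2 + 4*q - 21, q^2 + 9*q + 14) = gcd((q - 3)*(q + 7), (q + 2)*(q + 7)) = q + 7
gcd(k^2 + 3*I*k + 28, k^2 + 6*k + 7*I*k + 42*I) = k + 7*I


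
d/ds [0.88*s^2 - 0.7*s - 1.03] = 1.76*s - 0.7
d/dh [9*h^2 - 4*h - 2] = 18*h - 4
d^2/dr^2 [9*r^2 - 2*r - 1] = 18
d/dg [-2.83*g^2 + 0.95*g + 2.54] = 0.95 - 5.66*g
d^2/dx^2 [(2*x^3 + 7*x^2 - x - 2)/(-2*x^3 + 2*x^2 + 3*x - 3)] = 12*(-6*x^6 - 4*x^5 - 3*x^4 + 42*x^3 - 20*x^2 - 6*x - 4)/(8*x^9 - 24*x^8 - 12*x^7 + 100*x^6 - 54*x^5 - 126*x^4 + 135*x^3 + 27*x^2 - 81*x + 27)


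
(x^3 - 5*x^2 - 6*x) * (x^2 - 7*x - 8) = x^5 - 12*x^4 + 21*x^3 + 82*x^2 + 48*x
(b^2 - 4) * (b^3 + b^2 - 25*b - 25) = b^5 + b^4 - 29*b^3 - 29*b^2 + 100*b + 100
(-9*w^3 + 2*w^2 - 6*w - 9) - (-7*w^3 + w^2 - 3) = -2*w^3 + w^2 - 6*w - 6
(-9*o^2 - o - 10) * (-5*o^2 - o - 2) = 45*o^4 + 14*o^3 + 69*o^2 + 12*o + 20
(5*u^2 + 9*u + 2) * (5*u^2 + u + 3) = 25*u^4 + 50*u^3 + 34*u^2 + 29*u + 6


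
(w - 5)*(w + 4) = w^2 - w - 20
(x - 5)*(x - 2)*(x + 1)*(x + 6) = x^4 - 33*x^2 + 28*x + 60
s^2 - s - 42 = (s - 7)*(s + 6)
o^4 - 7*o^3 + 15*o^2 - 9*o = o*(o - 3)^2*(o - 1)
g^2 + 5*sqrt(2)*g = g*(g + 5*sqrt(2))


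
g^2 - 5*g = g*(g - 5)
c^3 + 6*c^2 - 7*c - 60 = (c - 3)*(c + 4)*(c + 5)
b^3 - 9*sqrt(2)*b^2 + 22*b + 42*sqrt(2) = (b - 7*sqrt(2))*(b - 3*sqrt(2))*(b + sqrt(2))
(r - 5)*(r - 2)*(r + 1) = r^3 - 6*r^2 + 3*r + 10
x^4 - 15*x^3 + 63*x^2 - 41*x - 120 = (x - 8)*(x - 5)*(x - 3)*(x + 1)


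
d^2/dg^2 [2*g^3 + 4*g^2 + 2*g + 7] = 12*g + 8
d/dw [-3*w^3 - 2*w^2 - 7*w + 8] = -9*w^2 - 4*w - 7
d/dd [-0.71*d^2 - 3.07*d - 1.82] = -1.42*d - 3.07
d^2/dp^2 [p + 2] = 0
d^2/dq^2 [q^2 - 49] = 2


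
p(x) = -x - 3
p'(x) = -1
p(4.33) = -7.33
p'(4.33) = -1.00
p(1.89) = -4.89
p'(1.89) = -1.00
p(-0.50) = -2.50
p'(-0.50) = -1.00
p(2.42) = -5.42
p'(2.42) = -1.00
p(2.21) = -5.21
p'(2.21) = -1.00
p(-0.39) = -2.61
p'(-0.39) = -1.00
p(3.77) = -6.77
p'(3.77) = -1.00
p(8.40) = -11.40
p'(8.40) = -1.00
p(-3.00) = 0.00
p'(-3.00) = -1.00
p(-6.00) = 3.00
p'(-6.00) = -1.00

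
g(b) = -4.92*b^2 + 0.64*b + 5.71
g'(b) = 0.64 - 9.84*b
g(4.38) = -85.87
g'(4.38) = -42.46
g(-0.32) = 5.00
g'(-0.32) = 3.79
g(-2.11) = -17.54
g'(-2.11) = 21.40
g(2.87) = -32.98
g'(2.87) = -27.60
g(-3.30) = -49.98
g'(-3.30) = 33.11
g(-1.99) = -15.05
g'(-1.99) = 20.22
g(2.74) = -29.47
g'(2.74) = -26.32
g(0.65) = 4.05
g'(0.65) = -5.76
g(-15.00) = -1110.89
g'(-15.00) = 148.24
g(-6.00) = -175.25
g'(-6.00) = 59.68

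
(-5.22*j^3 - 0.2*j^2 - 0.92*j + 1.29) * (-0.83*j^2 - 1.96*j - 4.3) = 4.3326*j^5 + 10.3972*j^4 + 23.6016*j^3 + 1.5925*j^2 + 1.4276*j - 5.547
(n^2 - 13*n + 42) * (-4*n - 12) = -4*n^3 + 40*n^2 - 12*n - 504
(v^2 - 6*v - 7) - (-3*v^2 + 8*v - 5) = 4*v^2 - 14*v - 2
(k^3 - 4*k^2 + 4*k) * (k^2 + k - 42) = k^5 - 3*k^4 - 42*k^3 + 172*k^2 - 168*k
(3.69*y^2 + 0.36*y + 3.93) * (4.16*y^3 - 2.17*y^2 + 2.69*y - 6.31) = 15.3504*y^5 - 6.5097*y^4 + 25.4937*y^3 - 30.8436*y^2 + 8.3001*y - 24.7983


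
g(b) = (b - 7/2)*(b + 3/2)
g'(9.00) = 16.00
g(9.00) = 57.75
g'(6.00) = 10.00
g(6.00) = 18.75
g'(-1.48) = -4.96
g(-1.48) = -0.10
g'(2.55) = 3.10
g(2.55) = -3.85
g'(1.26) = 0.52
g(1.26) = -6.18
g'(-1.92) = -5.84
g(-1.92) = 2.28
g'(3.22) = 4.44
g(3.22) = -1.32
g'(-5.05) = -12.10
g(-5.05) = 30.35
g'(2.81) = 3.62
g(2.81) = -2.97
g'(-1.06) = -4.12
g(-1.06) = -2.01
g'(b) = 2*b - 2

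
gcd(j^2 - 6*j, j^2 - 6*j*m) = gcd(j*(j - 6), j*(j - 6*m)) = j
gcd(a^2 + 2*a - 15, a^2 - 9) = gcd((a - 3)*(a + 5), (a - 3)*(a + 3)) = a - 3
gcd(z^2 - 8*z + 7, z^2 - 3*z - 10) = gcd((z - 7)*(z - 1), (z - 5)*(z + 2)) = 1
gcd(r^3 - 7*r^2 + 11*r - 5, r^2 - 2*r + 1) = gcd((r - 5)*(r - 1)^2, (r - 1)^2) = r^2 - 2*r + 1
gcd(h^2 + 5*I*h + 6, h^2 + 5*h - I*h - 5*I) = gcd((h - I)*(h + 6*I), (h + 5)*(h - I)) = h - I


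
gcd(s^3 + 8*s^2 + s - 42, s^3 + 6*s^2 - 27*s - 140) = s + 7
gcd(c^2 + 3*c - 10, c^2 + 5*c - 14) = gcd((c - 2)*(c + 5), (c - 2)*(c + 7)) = c - 2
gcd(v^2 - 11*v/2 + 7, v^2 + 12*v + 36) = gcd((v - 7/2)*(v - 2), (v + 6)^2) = 1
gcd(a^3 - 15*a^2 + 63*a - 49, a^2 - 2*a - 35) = a - 7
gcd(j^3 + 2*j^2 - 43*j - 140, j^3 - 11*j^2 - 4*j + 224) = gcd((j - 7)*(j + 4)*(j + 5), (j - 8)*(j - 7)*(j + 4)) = j^2 - 3*j - 28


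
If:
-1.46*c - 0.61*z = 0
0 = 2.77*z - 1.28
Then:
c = -0.19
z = 0.46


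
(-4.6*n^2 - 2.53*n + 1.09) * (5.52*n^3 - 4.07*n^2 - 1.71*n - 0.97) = -25.392*n^5 + 4.7564*n^4 + 24.1799*n^3 + 4.352*n^2 + 0.5902*n - 1.0573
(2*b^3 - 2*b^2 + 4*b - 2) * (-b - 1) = -2*b^4 - 2*b^2 - 2*b + 2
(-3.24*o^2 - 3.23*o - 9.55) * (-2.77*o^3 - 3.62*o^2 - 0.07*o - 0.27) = 8.9748*o^5 + 20.6759*o^4 + 38.3729*o^3 + 35.6719*o^2 + 1.5406*o + 2.5785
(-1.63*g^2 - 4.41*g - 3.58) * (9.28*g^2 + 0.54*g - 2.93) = -15.1264*g^4 - 41.805*g^3 - 30.8279*g^2 + 10.9881*g + 10.4894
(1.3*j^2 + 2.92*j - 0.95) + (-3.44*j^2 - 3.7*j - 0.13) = -2.14*j^2 - 0.78*j - 1.08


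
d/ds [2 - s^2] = -2*s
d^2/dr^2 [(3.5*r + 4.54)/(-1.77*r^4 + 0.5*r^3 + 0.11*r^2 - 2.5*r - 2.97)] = (-131.5818*r^7 - 234.90732*r^6 + 119.3757*r^5 + 94.060884*r^4 + 274.7951*r^3 + 257.746308*r^2 - 39.8211*r - 7.74143599999999)/(5.545233*r^12 - 4.69935*r^11 + 0.293643*r^10 + 23.95585*r^9 + 14.62089*r^8 - 16.83435*r^7 + 32.769115*r^6 + 70.54935*r^5 + 22.60929*r^4 - 2.50685*r^3 + 52.776603*r^2 + 66.15675*r + 26.198073)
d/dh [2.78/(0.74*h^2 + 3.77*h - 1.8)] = (-4.1144*h - 10.4806)/(0.74*h^2 + 3.77*h - 1.8)^2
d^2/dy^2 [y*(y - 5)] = 2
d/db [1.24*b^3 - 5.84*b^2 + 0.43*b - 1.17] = 3.72*b^2 - 11.68*b + 0.43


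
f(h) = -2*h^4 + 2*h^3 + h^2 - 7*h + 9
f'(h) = -8*h^3 + 6*h^2 + 2*h - 7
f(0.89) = 3.72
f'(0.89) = -6.11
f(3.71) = -279.98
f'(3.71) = -325.51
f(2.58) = -56.67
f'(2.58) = -99.29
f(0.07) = 8.52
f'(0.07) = -6.83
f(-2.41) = -63.78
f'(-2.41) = 135.01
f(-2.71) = -112.36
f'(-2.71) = 190.86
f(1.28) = 0.50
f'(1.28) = -11.39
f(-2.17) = -35.89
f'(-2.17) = 98.66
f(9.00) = -11637.00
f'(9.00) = -5335.00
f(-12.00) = -44691.00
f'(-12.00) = 14657.00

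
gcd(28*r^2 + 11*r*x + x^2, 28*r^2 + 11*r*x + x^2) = 28*r^2 + 11*r*x + x^2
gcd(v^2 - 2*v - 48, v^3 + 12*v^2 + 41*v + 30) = v + 6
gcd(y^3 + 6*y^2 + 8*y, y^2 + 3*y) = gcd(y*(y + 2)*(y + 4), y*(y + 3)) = y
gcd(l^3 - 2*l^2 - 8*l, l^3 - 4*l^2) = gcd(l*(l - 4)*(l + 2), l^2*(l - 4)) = l^2 - 4*l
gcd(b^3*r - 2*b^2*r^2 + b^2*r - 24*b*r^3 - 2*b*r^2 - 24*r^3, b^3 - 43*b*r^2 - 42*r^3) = 1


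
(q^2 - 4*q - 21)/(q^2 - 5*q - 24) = (q - 7)/(q - 8)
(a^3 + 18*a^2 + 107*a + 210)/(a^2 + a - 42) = (a^2 + 11*a + 30)/(a - 6)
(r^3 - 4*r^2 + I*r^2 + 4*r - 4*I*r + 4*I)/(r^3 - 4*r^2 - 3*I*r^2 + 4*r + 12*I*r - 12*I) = (r + I)/(r - 3*I)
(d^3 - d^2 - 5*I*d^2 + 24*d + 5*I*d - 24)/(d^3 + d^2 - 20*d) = (d^3 - d^2*(1 + 5*I) + d*(24 + 5*I) - 24)/(d*(d^2 + d - 20))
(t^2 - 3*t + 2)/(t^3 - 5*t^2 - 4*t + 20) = (t - 1)/(t^2 - 3*t - 10)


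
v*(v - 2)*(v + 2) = v^3 - 4*v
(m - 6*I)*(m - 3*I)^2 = m^3 - 12*I*m^2 - 45*m + 54*I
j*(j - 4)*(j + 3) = j^3 - j^2 - 12*j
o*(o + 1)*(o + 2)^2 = o^4 + 5*o^3 + 8*o^2 + 4*o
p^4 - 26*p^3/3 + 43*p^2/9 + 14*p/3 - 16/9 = (p - 8)*(p - 1)*(p - 1/3)*(p + 2/3)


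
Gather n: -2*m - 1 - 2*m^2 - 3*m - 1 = -2*m^2 - 5*m - 2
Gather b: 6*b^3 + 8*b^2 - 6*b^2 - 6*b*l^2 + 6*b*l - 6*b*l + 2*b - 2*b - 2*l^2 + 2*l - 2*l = 6*b^3 + 2*b^2 - 6*b*l^2 - 2*l^2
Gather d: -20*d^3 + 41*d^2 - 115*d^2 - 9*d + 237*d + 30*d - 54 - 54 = -20*d^3 - 74*d^2 + 258*d - 108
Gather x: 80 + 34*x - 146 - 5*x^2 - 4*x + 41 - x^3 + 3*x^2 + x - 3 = -x^3 - 2*x^2 + 31*x - 28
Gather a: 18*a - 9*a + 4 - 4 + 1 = 9*a + 1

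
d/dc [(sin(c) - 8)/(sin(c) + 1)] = 9*cos(c)/(sin(c) + 1)^2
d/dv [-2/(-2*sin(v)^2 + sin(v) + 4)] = 2*(1 - 4*sin(v))*cos(v)/(sin(v) + cos(2*v) + 3)^2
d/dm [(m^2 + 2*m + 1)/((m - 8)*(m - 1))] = (-11*m^2 + 14*m + 25)/(m^4 - 18*m^3 + 97*m^2 - 144*m + 64)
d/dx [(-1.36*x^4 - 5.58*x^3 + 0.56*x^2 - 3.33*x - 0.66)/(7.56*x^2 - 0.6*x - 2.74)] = (-20.5632*x^5 - 39.7368*x^4 + 21.6016*x^3 + 70.7064*x^2 + 6.9104*x + 8.7282)/(57.1536*x^4 - 9.072*x^3 - 41.0688*x^2 + 3.288*x + 7.5076)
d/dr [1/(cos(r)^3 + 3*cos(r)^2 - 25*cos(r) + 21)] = (3*cos(r)^2 + 6*cos(r) - 25)*sin(r)/(cos(r)^3 + 3*cos(r)^2 - 25*cos(r) + 21)^2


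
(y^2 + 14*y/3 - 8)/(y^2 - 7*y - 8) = (-y^2 - 14*y/3 + 8)/(-y^2 + 7*y + 8)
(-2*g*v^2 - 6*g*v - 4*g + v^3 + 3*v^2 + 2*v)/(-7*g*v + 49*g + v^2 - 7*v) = (2*g*v^2 + 6*g*v + 4*g - v^3 - 3*v^2 - 2*v)/(7*g*v - 49*g - v^2 + 7*v)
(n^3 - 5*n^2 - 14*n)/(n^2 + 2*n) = n - 7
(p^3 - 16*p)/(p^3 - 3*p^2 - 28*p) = (p - 4)/(p - 7)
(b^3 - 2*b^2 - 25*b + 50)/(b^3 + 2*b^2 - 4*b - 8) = (b^2 - 25)/(b^2 + 4*b + 4)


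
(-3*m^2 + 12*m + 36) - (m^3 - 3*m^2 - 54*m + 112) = -m^3 + 66*m - 76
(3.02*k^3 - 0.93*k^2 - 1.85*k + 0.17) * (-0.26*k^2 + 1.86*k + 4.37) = -0.7852*k^5 + 5.859*k^4 + 11.9486*k^3 - 7.5493*k^2 - 7.7683*k + 0.7429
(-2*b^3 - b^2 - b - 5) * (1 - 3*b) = 6*b^4 + b^3 + 2*b^2 + 14*b - 5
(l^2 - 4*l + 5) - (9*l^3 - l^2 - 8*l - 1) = -9*l^3 + 2*l^2 + 4*l + 6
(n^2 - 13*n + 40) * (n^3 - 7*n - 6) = n^5 - 13*n^4 + 33*n^3 + 85*n^2 - 202*n - 240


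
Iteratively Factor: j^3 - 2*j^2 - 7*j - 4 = (j + 1)*(j^2 - 3*j - 4) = (j + 1)^2*(j - 4)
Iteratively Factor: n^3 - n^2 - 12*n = (n - 4)*(n^2 + 3*n) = n*(n - 4)*(n + 3)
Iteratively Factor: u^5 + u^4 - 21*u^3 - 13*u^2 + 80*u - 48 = (u - 1)*(u^4 + 2*u^3 - 19*u^2 - 32*u + 48) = (u - 1)*(u + 4)*(u^3 - 2*u^2 - 11*u + 12) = (u - 1)^2*(u + 4)*(u^2 - u - 12) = (u - 1)^2*(u + 3)*(u + 4)*(u - 4)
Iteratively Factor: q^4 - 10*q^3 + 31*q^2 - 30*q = (q - 5)*(q^3 - 5*q^2 + 6*q) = q*(q - 5)*(q^2 - 5*q + 6) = q*(q - 5)*(q - 2)*(q - 3)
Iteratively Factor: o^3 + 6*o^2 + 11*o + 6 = (o + 3)*(o^2 + 3*o + 2) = (o + 1)*(o + 3)*(o + 2)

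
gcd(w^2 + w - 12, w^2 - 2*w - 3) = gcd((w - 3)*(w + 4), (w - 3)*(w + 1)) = w - 3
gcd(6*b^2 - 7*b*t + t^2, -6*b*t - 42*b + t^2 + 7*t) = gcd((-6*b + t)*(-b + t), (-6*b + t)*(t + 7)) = -6*b + t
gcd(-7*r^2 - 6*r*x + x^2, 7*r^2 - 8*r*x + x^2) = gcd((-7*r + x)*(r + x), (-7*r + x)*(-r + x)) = -7*r + x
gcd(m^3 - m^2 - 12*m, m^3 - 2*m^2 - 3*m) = m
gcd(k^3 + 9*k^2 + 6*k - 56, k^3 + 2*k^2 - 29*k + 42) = k^2 + 5*k - 14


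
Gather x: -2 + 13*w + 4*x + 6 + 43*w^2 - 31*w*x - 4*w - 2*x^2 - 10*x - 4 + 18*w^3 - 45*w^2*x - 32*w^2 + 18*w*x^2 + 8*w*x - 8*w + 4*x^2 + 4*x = 18*w^3 + 11*w^2 + w + x^2*(18*w + 2) + x*(-45*w^2 - 23*w - 2)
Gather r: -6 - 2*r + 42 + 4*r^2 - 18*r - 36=4*r^2 - 20*r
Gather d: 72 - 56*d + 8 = 80 - 56*d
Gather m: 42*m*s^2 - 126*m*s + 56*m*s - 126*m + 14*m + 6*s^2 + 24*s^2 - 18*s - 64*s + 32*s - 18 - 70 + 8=m*(42*s^2 - 70*s - 112) + 30*s^2 - 50*s - 80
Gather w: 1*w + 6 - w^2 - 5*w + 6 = -w^2 - 4*w + 12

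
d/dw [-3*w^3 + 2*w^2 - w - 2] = -9*w^2 + 4*w - 1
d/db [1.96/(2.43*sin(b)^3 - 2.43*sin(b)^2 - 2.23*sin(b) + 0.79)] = (-14.2884*sin(b)^2 + 9.5256*sin(b) + 4.3708)*cos(b)/(2.43*sin(b)^3 - 2.43*sin(b)^2 - 2.23*sin(b) + 0.79)^2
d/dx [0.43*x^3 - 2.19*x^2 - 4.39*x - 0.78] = 1.29*x^2 - 4.38*x - 4.39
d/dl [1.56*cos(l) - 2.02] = -1.56*sin(l)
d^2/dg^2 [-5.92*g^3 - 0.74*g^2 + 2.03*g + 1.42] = -35.52*g - 1.48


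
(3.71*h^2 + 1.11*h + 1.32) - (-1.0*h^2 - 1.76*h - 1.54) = 4.71*h^2 + 2.87*h + 2.86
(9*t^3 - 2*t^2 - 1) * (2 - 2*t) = -18*t^4 + 22*t^3 - 4*t^2 + 2*t - 2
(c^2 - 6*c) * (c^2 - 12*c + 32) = c^4 - 18*c^3 + 104*c^2 - 192*c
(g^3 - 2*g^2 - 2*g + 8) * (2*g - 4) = 2*g^4 - 8*g^3 + 4*g^2 + 24*g - 32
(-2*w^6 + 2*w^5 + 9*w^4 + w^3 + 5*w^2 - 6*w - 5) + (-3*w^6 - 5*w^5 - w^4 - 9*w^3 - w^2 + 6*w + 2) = -5*w^6 - 3*w^5 + 8*w^4 - 8*w^3 + 4*w^2 - 3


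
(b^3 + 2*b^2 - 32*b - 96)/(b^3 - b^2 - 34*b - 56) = (b^2 - 2*b - 24)/(b^2 - 5*b - 14)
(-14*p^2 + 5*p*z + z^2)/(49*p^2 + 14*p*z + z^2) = (-2*p + z)/(7*p + z)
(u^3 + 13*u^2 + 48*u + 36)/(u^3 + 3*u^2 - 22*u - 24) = (u + 6)/(u - 4)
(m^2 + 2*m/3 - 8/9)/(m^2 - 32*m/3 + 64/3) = (9*m^2 + 6*m - 8)/(3*(3*m^2 - 32*m + 64))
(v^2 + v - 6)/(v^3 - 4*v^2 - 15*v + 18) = (v - 2)/(v^2 - 7*v + 6)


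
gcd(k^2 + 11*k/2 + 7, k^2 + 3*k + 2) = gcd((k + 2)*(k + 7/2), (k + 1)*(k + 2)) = k + 2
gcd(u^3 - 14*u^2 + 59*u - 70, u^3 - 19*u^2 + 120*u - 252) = u - 7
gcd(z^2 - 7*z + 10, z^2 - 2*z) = z - 2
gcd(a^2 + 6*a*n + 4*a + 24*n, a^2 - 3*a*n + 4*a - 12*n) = a + 4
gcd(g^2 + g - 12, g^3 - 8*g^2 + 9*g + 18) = g - 3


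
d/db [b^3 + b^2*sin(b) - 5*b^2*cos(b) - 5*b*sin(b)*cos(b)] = 5*b^2*sin(b) + b^2*cos(b) + 3*b^2 + 2*b*sin(b) - 10*b*cos(b) - 5*b*cos(2*b) - 5*sin(2*b)/2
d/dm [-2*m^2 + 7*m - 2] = 7 - 4*m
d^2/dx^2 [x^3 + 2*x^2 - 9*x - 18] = 6*x + 4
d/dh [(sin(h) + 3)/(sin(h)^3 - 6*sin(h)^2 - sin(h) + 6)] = (-2*sin(h)^3 - 3*sin(h)^2 + 36*sin(h) + 9)/((sin(h) - 6)^2*cos(h)^3)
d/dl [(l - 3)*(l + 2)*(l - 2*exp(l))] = -2*l^2*exp(l) + 3*l^2 - 2*l*exp(l) - 2*l + 14*exp(l) - 6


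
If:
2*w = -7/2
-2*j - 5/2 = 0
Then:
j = -5/4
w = -7/4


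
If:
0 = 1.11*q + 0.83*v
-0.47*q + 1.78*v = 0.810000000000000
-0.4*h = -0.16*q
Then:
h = -0.11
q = -0.28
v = 0.38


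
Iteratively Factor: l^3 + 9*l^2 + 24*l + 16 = (l + 1)*(l^2 + 8*l + 16) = (l + 1)*(l + 4)*(l + 4)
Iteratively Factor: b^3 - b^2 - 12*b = (b + 3)*(b^2 - 4*b) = b*(b + 3)*(b - 4)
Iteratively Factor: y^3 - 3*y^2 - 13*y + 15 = (y + 3)*(y^2 - 6*y + 5) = (y - 5)*(y + 3)*(y - 1)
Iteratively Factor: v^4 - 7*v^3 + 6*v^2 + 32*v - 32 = (v - 4)*(v^3 - 3*v^2 - 6*v + 8) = (v - 4)^2*(v^2 + v - 2) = (v - 4)^2*(v + 2)*(v - 1)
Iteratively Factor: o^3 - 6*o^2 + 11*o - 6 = (o - 2)*(o^2 - 4*o + 3) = (o - 3)*(o - 2)*(o - 1)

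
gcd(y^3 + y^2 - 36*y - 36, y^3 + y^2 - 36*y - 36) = y^3 + y^2 - 36*y - 36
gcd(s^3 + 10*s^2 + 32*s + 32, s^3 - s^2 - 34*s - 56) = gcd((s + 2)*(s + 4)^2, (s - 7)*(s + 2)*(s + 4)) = s^2 + 6*s + 8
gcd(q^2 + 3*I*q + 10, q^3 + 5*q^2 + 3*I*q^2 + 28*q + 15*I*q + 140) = 1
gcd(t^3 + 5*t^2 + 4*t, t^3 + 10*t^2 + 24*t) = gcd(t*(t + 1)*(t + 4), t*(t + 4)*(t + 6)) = t^2 + 4*t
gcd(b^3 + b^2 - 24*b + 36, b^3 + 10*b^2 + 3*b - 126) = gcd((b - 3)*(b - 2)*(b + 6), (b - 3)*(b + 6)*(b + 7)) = b^2 + 3*b - 18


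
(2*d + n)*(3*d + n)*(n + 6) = 6*d^2*n + 36*d^2 + 5*d*n^2 + 30*d*n + n^3 + 6*n^2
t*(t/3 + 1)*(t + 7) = t^3/3 + 10*t^2/3 + 7*t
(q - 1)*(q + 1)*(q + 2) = q^3 + 2*q^2 - q - 2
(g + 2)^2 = g^2 + 4*g + 4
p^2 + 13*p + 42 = (p + 6)*(p + 7)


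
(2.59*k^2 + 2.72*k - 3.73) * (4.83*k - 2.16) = 12.5097*k^3 + 7.5432*k^2 - 23.8911*k + 8.0568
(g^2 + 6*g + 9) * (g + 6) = g^3 + 12*g^2 + 45*g + 54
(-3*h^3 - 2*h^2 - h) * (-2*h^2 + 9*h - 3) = 6*h^5 - 23*h^4 - 7*h^3 - 3*h^2 + 3*h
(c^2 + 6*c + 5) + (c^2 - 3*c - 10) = 2*c^2 + 3*c - 5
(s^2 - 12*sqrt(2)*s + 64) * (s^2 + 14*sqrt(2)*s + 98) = s^4 + 2*sqrt(2)*s^3 - 174*s^2 - 280*sqrt(2)*s + 6272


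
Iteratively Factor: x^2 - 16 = (x + 4)*(x - 4)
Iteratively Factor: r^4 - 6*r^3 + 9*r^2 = (r)*(r^3 - 6*r^2 + 9*r) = r^2*(r^2 - 6*r + 9) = r^2*(r - 3)*(r - 3)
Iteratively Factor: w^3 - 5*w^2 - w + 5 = (w - 1)*(w^2 - 4*w - 5) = (w - 1)*(w + 1)*(w - 5)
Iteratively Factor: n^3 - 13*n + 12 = (n - 3)*(n^2 + 3*n - 4) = (n - 3)*(n - 1)*(n + 4)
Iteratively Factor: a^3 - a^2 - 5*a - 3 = (a + 1)*(a^2 - 2*a - 3) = (a + 1)^2*(a - 3)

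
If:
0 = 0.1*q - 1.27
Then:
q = 12.70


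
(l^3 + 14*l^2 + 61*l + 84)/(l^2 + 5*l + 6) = (l^2 + 11*l + 28)/(l + 2)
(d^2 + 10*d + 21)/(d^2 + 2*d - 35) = (d + 3)/(d - 5)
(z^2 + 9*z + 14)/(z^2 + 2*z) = (z + 7)/z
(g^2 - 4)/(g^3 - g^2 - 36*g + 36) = (g^2 - 4)/(g^3 - g^2 - 36*g + 36)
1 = 1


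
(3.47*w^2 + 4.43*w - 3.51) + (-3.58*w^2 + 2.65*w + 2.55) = -0.11*w^2 + 7.08*w - 0.96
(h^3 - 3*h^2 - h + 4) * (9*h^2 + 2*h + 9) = 9*h^5 - 25*h^4 - 6*h^3 + 7*h^2 - h + 36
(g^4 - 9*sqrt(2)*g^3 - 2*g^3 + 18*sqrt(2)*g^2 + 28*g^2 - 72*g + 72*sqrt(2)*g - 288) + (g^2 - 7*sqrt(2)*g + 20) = g^4 - 9*sqrt(2)*g^3 - 2*g^3 + 18*sqrt(2)*g^2 + 29*g^2 - 72*g + 65*sqrt(2)*g - 268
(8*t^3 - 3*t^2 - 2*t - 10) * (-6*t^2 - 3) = -48*t^5 + 18*t^4 - 12*t^3 + 69*t^2 + 6*t + 30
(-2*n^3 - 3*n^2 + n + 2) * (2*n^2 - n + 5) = -4*n^5 - 4*n^4 - 5*n^3 - 12*n^2 + 3*n + 10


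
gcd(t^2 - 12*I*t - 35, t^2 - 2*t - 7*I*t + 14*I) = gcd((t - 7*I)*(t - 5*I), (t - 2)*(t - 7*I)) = t - 7*I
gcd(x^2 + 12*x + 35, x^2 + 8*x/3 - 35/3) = x + 5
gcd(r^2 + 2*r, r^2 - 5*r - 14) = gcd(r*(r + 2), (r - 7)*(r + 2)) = r + 2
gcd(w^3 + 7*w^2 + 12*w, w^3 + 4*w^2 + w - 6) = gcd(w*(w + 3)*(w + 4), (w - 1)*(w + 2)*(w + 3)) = w + 3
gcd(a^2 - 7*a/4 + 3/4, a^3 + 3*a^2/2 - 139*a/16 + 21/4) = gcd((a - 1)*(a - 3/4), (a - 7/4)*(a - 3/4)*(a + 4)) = a - 3/4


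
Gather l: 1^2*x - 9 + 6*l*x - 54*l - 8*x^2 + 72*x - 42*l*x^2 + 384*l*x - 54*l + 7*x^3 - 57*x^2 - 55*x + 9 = l*(-42*x^2 + 390*x - 108) + 7*x^3 - 65*x^2 + 18*x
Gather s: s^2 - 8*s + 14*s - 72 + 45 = s^2 + 6*s - 27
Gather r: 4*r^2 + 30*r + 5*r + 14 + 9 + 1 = 4*r^2 + 35*r + 24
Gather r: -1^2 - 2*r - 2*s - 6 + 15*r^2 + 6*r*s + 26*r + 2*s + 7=15*r^2 + r*(6*s + 24)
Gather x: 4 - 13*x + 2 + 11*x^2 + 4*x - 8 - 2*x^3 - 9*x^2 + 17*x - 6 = -2*x^3 + 2*x^2 + 8*x - 8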